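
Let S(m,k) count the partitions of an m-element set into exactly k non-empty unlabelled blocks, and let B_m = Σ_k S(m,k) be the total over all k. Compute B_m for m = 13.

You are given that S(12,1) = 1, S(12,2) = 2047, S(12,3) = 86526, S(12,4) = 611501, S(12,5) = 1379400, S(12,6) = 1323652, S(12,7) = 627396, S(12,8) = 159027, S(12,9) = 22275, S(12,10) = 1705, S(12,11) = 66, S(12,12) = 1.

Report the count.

[13] T[13,1]:1*1+0=1 · T[13,2]:2*2047+1=4095 · T[13,3]:3*86526+2047=261625 · T[13,4]:4*611501+86526=2532530 · T[13,5]:5*1379400+611501=7508501 · T[13,6]:6*1323652+1379400=9321312 · T[13,7]:7*627396+1323652=5715424 · T[13,8]:8*159027+627396=1899612 · T[13,9]:9*22275+159027=359502 · T[13,10]:10*1705+22275=39325 · T[13,11]:11*66+1705=2431 · T[13,12]:12*1+66=78 · T[13,13]:13*0+1=1
B_13 = ΣS(13,k) = 1+4095+261625+2532530+7508501+9321312+5715424+1899612+359502+39325+2431+78+1 = 27644437

27644437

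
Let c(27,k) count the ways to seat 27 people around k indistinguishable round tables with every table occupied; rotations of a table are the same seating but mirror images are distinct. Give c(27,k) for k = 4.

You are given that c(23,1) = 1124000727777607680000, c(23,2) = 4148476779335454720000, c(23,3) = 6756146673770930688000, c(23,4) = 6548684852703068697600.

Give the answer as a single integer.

@24  (24,1):1124000727777607680000·23+0→25852016738884976640000, (24,2):4148476779335454720000·23+1124000727777607680000→96538966652493066240000, (24,3):6756146673770930688000·23+4148476779335454720000→159539850276066860544000, (24,4):6548684852703068697600·23+6756146673770930688000→157375898285941510732800
@25  (25,2):96538966652493066240000·24+25852016738884976640000→2342787216398718566400000, (25,3):159539850276066860544000·24+96538966652493066240000→3925495373278097719296000, (25,4):157375898285941510732800·24+159539850276066860544000→3936561409138663118131200
@26  (26,3):3925495373278097719296000·25+2342787216398718566400000→100480171548351161548800000, (26,4):3936561409138663118131200·25+3925495373278097719296000→102339530601744675672576000
@27  (27,4):102339530601744675672576000·26+100480171548351161548800000→2761307967193712729035776000
Read c(27,4) = 2761307967193712729035776000.

2761307967193712729035776000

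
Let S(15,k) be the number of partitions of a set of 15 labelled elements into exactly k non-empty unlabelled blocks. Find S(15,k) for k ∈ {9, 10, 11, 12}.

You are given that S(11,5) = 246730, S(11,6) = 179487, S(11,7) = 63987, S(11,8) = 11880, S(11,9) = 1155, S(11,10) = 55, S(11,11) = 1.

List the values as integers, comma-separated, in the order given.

row 12: T[12][6]=6·179487+246730=1323652  T[12][7]=7·63987+179487=627396  T[12][8]=8·11880+63987=159027  T[12][9]=9·1155+11880=22275  T[12][10]=10·55+1155=1705  T[12][11]=11·1+55=66  T[12][12]=12·0+1=1
row 13: T[13][7]=7·627396+1323652=5715424  T[13][8]=8·159027+627396=1899612  T[13][9]=9·22275+159027=359502  T[13][10]=10·1705+22275=39325  T[13][11]=11·66+1705=2431  T[13][12]=12·1+66=78
row 14: T[14][8]=8·1899612+5715424=20912320  T[14][9]=9·359502+1899612=5135130  T[14][10]=10·39325+359502=752752  T[14][11]=11·2431+39325=66066  T[14][12]=12·78+2431=3367
row 15: T[15][9]=9·5135130+20912320=67128490  T[15][10]=10·752752+5135130=12662650  T[15][11]=11·66066+752752=1479478  T[15][12]=12·3367+66066=106470
Read S(15,9) = 67128490, S(15,10) = 12662650, S(15,11) = 1479478, S(15,12) = 106470.

67128490, 12662650, 1479478, 106470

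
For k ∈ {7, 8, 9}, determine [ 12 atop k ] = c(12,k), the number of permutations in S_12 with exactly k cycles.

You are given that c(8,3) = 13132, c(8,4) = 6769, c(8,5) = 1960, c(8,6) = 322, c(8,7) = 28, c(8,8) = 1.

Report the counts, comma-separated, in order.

r9: T_9,4=8×6769+13132=67284; T_9,5=8×1960+6769=22449; T_9,6=8×322+1960=4536; T_9,7=8×28+322=546; T_9,8=8×1+28=36; T_9,9=8×0+1=1
r10: T_10,5=9×22449+67284=269325; T_10,6=9×4536+22449=63273; T_10,7=9×546+4536=9450; T_10,8=9×36+546=870; T_10,9=9×1+36=45
r11: T_11,6=10×63273+269325=902055; T_11,7=10×9450+63273=157773; T_11,8=10×870+9450=18150; T_11,9=10×45+870=1320
r12: T_12,7=11×157773+902055=2637558; T_12,8=11×18150+157773=357423; T_12,9=11×1320+18150=32670
Read c(12,7) = 2637558, c(12,8) = 357423, c(12,9) = 32670.

2637558, 357423, 32670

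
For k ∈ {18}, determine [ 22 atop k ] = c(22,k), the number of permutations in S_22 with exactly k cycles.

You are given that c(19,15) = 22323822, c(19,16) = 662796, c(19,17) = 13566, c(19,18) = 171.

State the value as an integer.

row 20: T[20][16]=19·662796+22323822=34916946  T[20][17]=19·13566+662796=920550  T[20][18]=19·171+13566=16815
row 21: T[21][17]=20·920550+34916946=53327946  T[21][18]=20·16815+920550=1256850
row 22: T[22][18]=21·1256850+53327946=79721796
Read c(22,18) = 79721796.

79721796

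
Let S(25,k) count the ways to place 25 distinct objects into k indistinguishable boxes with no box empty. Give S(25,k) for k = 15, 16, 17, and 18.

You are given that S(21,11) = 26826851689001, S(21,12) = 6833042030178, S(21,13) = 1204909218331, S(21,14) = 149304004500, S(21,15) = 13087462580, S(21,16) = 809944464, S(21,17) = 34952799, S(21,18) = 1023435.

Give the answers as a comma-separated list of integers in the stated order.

4299394655347200, 526655161695960, 48063331393110, 3275678594925

i=22: T(22,12)=26826851689001+12·6833042030178=108823356051137 | T(22,13)=6833042030178+13·1204909218331=22496861868481 | T(22,14)=1204909218331+14·149304004500=3295165281331 | T(22,15)=149304004500+15·13087462580=345615943200 | T(22,16)=13087462580+16·809944464=26046574004 | T(22,17)=809944464+17·34952799=1404142047 | T(22,18)=34952799+18·1023435=53374629
i=23: T(23,13)=108823356051137+13·22496861868481=401282560341390 | T(23,14)=22496861868481+14·3295165281331=68629175807115 | T(23,15)=3295165281331+15·345615943200=8479404429331 | T(23,16)=345615943200+16·26046574004=762361127264 | T(23,17)=26046574004+17·1404142047=49916988803 | T(23,18)=1404142047+18·53374629=2364885369
i=24: T(24,14)=401282560341390+14·68629175807115=1362091021641000 | T(24,15)=68629175807115+15·8479404429331=195820242247080 | T(24,16)=8479404429331+16·762361127264=20677182465555 | T(24,17)=762361127264+17·49916988803=1610949936915 | T(24,18)=49916988803+18·2364885369=92484925445
i=25: T(25,15)=1362091021641000+15·195820242247080=4299394655347200 | T(25,16)=195820242247080+16·20677182465555=526655161695960 | T(25,17)=20677182465555+17·1610949936915=48063331393110 | T(25,18)=1610949936915+18·92484925445=3275678594925
Read S(25,15) = 4299394655347200, S(25,16) = 526655161695960, S(25,17) = 48063331393110, S(25,18) = 3275678594925.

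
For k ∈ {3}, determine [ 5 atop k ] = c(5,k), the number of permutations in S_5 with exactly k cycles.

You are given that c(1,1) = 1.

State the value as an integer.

@2  (2,1):1·1+0→1, (2,2):0·1+1→1
@3  (3,1):1·2+0→2, (3,2):1·2+1→3, (3,3):0·2+1→1
@4  (4,2):3·3+2→11, (4,3):1·3+3→6
@5  (5,3):6·4+11→35
Read c(5,3) = 35.

35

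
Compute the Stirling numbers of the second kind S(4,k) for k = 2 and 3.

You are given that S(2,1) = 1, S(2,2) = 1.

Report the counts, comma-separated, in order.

7, 6

[3] T[3,1]:1*1+0=1 · T[3,2]:2*1+1=3 · T[3,3]:3*0+1=1
[4] T[4,2]:2*3+1=7 · T[4,3]:3*1+3=6
Read S(4,2) = 7, S(4,3) = 6.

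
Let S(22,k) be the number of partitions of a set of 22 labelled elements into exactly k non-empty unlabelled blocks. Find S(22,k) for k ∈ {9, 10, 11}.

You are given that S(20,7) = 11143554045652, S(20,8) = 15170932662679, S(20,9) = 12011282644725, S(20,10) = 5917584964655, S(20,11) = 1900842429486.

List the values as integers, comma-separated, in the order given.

row 21: T[21][8]=8·15170932662679+11143554045652=132511015347084  T[21][9]=9·12011282644725+15170932662679=123272476465204  T[21][10]=10·5917584964655+12011282644725=71187132291275  T[21][11]=11·1900842429486+5917584964655=26826851689001
row 22: T[22][9]=9·123272476465204+132511015347084=1241963303533920  T[22][10]=10·71187132291275+123272476465204=835143799377954  T[22][11]=11·26826851689001+71187132291275=366282500870286
Read S(22,9) = 1241963303533920, S(22,10) = 835143799377954, S(22,11) = 366282500870286.

1241963303533920, 835143799377954, 366282500870286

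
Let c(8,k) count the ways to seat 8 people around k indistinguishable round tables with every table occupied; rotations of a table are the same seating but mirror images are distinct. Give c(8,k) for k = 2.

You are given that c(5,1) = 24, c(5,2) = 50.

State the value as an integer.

13068

row 6: T[6][1]=5·24+0=120  T[6][2]=5·50+24=274
row 7: T[7][1]=6·120+0=720  T[7][2]=6·274+120=1764
row 8: T[8][2]=7·1764+720=13068
Read c(8,2) = 13068.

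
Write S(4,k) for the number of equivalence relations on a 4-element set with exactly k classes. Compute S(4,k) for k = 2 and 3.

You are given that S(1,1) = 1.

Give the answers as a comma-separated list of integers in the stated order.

7, 6

i=2: T(2,1)=0+1·1=1 | T(2,2)=1+2·0=1
i=3: T(3,1)=0+1·1=1 | T(3,2)=1+2·1=3 | T(3,3)=1+3·0=1
i=4: T(4,2)=1+2·3=7 | T(4,3)=3+3·1=6
Read S(4,2) = 7, S(4,3) = 6.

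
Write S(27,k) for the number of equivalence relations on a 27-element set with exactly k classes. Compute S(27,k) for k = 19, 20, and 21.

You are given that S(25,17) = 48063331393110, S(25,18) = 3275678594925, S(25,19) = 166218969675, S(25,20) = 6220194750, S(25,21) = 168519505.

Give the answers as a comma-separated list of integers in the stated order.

229268487458010, 12246296312250, 495564056130

@26  (26,18):3275678594925·18+48063331393110→107025546101760, (26,19):166218969675·19+3275678594925→6433839018750, (26,20):6220194750·20+166218969675→290622864675, (26,21):168519505·21+6220194750→9759104355
@27  (27,19):6433839018750·19+107025546101760→229268487458010, (27,20):290622864675·20+6433839018750→12246296312250, (27,21):9759104355·21+290622864675→495564056130
Read S(27,19) = 229268487458010, S(27,20) = 12246296312250, S(27,21) = 495564056130.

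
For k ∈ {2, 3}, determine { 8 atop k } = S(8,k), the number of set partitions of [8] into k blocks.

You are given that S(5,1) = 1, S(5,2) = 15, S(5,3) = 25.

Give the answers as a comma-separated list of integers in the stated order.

@6  (6,1):1·1+0→1, (6,2):15·2+1→31, (6,3):25·3+15→90
@7  (7,1):1·1+0→1, (7,2):31·2+1→63, (7,3):90·3+31→301
@8  (8,2):63·2+1→127, (8,3):301·3+63→966
Read S(8,2) = 127, S(8,3) = 966.

127, 966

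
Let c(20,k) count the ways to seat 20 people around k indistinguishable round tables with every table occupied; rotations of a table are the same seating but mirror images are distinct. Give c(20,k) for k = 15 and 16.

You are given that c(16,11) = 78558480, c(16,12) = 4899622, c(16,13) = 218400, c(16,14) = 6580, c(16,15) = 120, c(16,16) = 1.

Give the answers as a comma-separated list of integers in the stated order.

973941900, 34916946

row 17: T[17][12]=16·4899622+78558480=156952432  T[17][13]=16·218400+4899622=8394022  T[17][14]=16·6580+218400=323680  T[17][15]=16·120+6580=8500  T[17][16]=16·1+120=136
row 18: T[18][13]=17·8394022+156952432=299650806  T[18][14]=17·323680+8394022=13896582  T[18][15]=17·8500+323680=468180  T[18][16]=17·136+8500=10812
row 19: T[19][14]=18·13896582+299650806=549789282  T[19][15]=18·468180+13896582=22323822  T[19][16]=18·10812+468180=662796
row 20: T[20][15]=19·22323822+549789282=973941900  T[20][16]=19·662796+22323822=34916946
Read c(20,15) = 973941900, c(20,16) = 34916946.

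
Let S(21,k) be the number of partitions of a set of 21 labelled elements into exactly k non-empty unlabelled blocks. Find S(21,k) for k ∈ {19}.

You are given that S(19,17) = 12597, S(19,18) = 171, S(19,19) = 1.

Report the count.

@20  (20,18):171·18+12597→15675, (20,19):1·19+171→190
@21  (21,19):190·19+15675→19285
Read S(21,19) = 19285.

19285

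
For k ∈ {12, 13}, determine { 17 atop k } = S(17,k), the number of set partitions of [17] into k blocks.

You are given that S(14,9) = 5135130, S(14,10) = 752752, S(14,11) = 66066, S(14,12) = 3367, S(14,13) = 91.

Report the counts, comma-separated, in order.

62022324, 4910178

r15: T_15,10=10×752752+5135130=12662650; T_15,11=11×66066+752752=1479478; T_15,12=12×3367+66066=106470; T_15,13=13×91+3367=4550
r16: T_16,11=11×1479478+12662650=28936908; T_16,12=12×106470+1479478=2757118; T_16,13=13×4550+106470=165620
r17: T_17,12=12×2757118+28936908=62022324; T_17,13=13×165620+2757118=4910178
Read S(17,12) = 62022324, S(17,13) = 4910178.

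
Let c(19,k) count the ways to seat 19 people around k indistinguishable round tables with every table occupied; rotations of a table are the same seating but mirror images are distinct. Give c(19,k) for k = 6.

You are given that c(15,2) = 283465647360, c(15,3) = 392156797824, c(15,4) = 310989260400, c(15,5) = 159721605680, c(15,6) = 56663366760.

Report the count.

7551527592063024

[16] T[16,3]:15*392156797824+283465647360=6165817614720 · T[16,4]:15*310989260400+392156797824=5056995703824 · T[16,5]:15*159721605680+310989260400=2706813345600 · T[16,6]:15*56663366760+159721605680=1009672107080
[17] T[17,4]:16*5056995703824+6165817614720=87077748875904 · T[17,5]:16*2706813345600+5056995703824=48366009233424 · T[17,6]:16*1009672107080+2706813345600=18861567058880
[18] T[18,5]:17*48366009233424+87077748875904=909299905844112 · T[18,6]:17*18861567058880+48366009233424=369012649234384
[19] T[19,6]:18*369012649234384+909299905844112=7551527592063024
Read c(19,6) = 7551527592063024.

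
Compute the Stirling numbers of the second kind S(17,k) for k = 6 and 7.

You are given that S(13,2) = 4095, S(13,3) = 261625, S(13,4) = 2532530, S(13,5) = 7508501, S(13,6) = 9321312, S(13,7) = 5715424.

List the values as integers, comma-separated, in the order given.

i=14: T(14,3)=4095+3·261625=788970 | T(14,4)=261625+4·2532530=10391745 | T(14,5)=2532530+5·7508501=40075035 | T(14,6)=7508501+6·9321312=63436373 | T(14,7)=9321312+7·5715424=49329280
i=15: T(15,4)=788970+4·10391745=42355950 | T(15,5)=10391745+5·40075035=210766920 | T(15,6)=40075035+6·63436373=420693273 | T(15,7)=63436373+7·49329280=408741333
i=16: T(16,5)=42355950+5·210766920=1096190550 | T(16,6)=210766920+6·420693273=2734926558 | T(16,7)=420693273+7·408741333=3281882604
i=17: T(17,6)=1096190550+6·2734926558=17505749898 | T(17,7)=2734926558+7·3281882604=25708104786
Read S(17,6) = 17505749898, S(17,7) = 25708104786.

17505749898, 25708104786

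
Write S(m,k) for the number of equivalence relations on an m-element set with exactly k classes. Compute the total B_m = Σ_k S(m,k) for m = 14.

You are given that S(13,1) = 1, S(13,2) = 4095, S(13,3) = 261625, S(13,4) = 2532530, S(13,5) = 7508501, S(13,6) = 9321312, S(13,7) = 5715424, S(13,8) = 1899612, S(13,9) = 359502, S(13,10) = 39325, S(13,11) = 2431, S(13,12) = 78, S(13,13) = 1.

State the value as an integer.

190899322

r14: T_14,1=1×1+0=1; T_14,2=2×4095+1=8191; T_14,3=3×261625+4095=788970; T_14,4=4×2532530+261625=10391745; T_14,5=5×7508501+2532530=40075035; T_14,6=6×9321312+7508501=63436373; T_14,7=7×5715424+9321312=49329280; T_14,8=8×1899612+5715424=20912320; T_14,9=9×359502+1899612=5135130; T_14,10=10×39325+359502=752752; T_14,11=11×2431+39325=66066; T_14,12=12×78+2431=3367; T_14,13=13×1+78=91; T_14,14=14×0+1=1
B_14 = ΣS(14,k) = 1+8191+788970+10391745+40075035+63436373+49329280+20912320+5135130+752752+66066+3367+91+1 = 190899322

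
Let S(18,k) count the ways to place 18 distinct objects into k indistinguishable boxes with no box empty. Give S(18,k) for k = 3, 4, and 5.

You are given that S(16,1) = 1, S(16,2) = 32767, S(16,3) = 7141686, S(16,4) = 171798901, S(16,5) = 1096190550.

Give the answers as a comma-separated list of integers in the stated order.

[17] T[17,2]:2*32767+1=65535 · T[17,3]:3*7141686+32767=21457825 · T[17,4]:4*171798901+7141686=694337290 · T[17,5]:5*1096190550+171798901=5652751651
[18] T[18,3]:3*21457825+65535=64439010 · T[18,4]:4*694337290+21457825=2798806985 · T[18,5]:5*5652751651+694337290=28958095545
Read S(18,3) = 64439010, S(18,4) = 2798806985, S(18,5) = 28958095545.

64439010, 2798806985, 28958095545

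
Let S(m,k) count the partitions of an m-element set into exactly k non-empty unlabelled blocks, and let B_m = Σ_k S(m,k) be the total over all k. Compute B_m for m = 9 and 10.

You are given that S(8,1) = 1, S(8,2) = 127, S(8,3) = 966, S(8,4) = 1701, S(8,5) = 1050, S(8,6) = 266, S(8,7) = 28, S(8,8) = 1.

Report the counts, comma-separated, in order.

21147, 115975

i=9: T(9,1)=0+1·1=1 | T(9,2)=1+2·127=255 | T(9,3)=127+3·966=3025 | T(9,4)=966+4·1701=7770 | T(9,5)=1701+5·1050=6951 | T(9,6)=1050+6·266=2646 | T(9,7)=266+7·28=462 | T(9,8)=28+8·1=36 | T(9,9)=1+9·0=1
i=10: T(10,1)=0+1·1=1 | T(10,2)=1+2·255=511 | T(10,3)=255+3·3025=9330 | T(10,4)=3025+4·7770=34105 | T(10,5)=7770+5·6951=42525 | T(10,6)=6951+6·2646=22827 | T(10,7)=2646+7·462=5880 | T(10,8)=462+8·36=750 | T(10,9)=36+9·1=45 | T(10,10)=1+10·0=1
B_9 = ΣS(9,k) = 1+255+3025+7770+6951+2646+462+36+1 = 21147
B_10 = ΣS(10,k) = 1+511+9330+34105+42525+22827+5880+750+45+1 = 115975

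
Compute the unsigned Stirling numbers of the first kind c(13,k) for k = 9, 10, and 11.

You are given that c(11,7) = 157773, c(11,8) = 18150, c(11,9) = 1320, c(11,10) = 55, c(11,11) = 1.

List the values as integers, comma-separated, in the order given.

i=12: T(12,8)=157773+11·18150=357423 | T(12,9)=18150+11·1320=32670 | T(12,10)=1320+11·55=1925 | T(12,11)=55+11·1=66
i=13: T(13,9)=357423+12·32670=749463 | T(13,10)=32670+12·1925=55770 | T(13,11)=1925+12·66=2717
Read c(13,9) = 749463, c(13,10) = 55770, c(13,11) = 2717.

749463, 55770, 2717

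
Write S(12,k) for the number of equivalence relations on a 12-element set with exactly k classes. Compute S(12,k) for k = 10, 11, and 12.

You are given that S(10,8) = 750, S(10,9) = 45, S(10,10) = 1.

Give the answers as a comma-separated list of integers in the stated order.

i=11: T(11,9)=750+9·45=1155 | T(11,10)=45+10·1=55 | T(11,11)=1+11·0=1
i=12: T(12,10)=1155+10·55=1705 | T(12,11)=55+11·1=66 | T(12,12)=1+12·0=1
Read S(12,10) = 1705, S(12,11) = 66, S(12,12) = 1.

1705, 66, 1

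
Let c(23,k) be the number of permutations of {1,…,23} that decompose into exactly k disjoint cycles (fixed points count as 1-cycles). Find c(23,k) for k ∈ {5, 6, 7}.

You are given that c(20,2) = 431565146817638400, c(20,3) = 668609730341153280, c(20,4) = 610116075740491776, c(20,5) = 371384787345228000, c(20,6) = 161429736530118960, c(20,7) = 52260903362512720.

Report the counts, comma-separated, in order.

4280722865357147142912, 2021687376910682741568, 720308216440924653696

row 21: T[21][3]=20·668609730341153280+431565146817638400=13803759753640704000  T[21][4]=20·610116075740491776+668609730341153280=12870931245150988800  T[21][5]=20·371384787345228000+610116075740491776=8037811822645051776  T[21][6]=20·161429736530118960+371384787345228000=3599979517947607200  T[21][7]=20·52260903362512720+161429736530118960=1206647803780373360
row 22: T[22][4]=21·12870931245150988800+13803759753640704000=284093315901811468800  T[22][5]=21·8037811822645051776+12870931245150988800=181664979520697076096  T[22][6]=21·3599979517947607200+8037811822645051776=83637381699544802976  T[22][7]=21·1206647803780373360+3599979517947607200=28939583397335447760
row 23: T[23][5]=22·181664979520697076096+284093315901811468800=4280722865357147142912  T[23][6]=22·83637381699544802976+181664979520697076096=2021687376910682741568  T[23][7]=22·28939583397335447760+83637381699544802976=720308216440924653696
Read c(23,5) = 4280722865357147142912, c(23,6) = 2021687376910682741568, c(23,7) = 720308216440924653696.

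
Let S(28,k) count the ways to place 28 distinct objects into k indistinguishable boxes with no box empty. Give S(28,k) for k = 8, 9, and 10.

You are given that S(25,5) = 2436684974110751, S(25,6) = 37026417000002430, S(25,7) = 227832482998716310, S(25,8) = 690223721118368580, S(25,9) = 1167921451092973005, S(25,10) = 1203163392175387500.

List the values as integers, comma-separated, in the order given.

r26: T_26,6=6×37026417000002430+2436684974110751=224595186974125331; T_26,7=7×227832482998716310+37026417000002430=1631853797991016600; T_26,8=8×690223721118368580+227832482998716310=5749622251945664950; T_26,9=9×1167921451092973005+690223721118368580=11201516780955125625; T_26,10=10×1203163392175387500+1167921451092973005=13199555372846848005
r27: T_27,7=7×1631853797991016600+224595186974125331=11647571772911241531; T_27,8=8×5749622251945664950+1631853797991016600=47628831813556336200; T_27,9=9×11201516780955125625+5749622251945664950=106563273280541795575; T_27,10=10×13199555372846848005+11201516780955125625=143197070509423605675
r28: T_28,8=8×47628831813556336200+11647571772911241531=392678226281361931131; T_28,9=9×106563273280541795575+47628831813556336200=1006698291338432496375; T_28,10=10×143197070509423605675+106563273280541795575=1538533978374777852325
Read S(28,8) = 392678226281361931131, S(28,9) = 1006698291338432496375, S(28,10) = 1538533978374777852325.

392678226281361931131, 1006698291338432496375, 1538533978374777852325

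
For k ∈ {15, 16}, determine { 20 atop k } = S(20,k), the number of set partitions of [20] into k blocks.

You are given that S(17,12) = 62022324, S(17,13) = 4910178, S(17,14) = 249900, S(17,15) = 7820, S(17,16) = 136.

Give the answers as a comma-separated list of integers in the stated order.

r18: T_18,13=13×4910178+62022324=125854638; T_18,14=14×249900+4910178=8408778; T_18,15=15×7820+249900=367200; T_18,16=16×136+7820=9996
r19: T_19,14=14×8408778+125854638=243577530; T_19,15=15×367200+8408778=13916778; T_19,16=16×9996+367200=527136
r20: T_20,15=15×13916778+243577530=452329200; T_20,16=16×527136+13916778=22350954
Read S(20,15) = 452329200, S(20,16) = 22350954.

452329200, 22350954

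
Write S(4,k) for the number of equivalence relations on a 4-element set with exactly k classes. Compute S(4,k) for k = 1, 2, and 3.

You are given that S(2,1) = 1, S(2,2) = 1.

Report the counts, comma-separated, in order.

row 3: T[3][1]=1·1+0=1  T[3][2]=2·1+1=3  T[3][3]=3·0+1=1
row 4: T[4][1]=1·1+0=1  T[4][2]=2·3+1=7  T[4][3]=3·1+3=6
Read S(4,1) = 1, S(4,2) = 7, S(4,3) = 6.

1, 7, 6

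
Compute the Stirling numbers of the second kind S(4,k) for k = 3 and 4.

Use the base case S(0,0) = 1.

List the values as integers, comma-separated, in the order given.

[1] T[1,1]:1*0+1=1
[2] T[2,1]:1*1+0=1 · T[2,2]:2*0+1=1
[3] T[3,2]:2*1+1=3 · T[3,3]:3*0+1=1
[4] T[4,3]:3*1+3=6 · T[4,4]:4*0+1=1
Read S(4,3) = 6, S(4,4) = 1.

6, 1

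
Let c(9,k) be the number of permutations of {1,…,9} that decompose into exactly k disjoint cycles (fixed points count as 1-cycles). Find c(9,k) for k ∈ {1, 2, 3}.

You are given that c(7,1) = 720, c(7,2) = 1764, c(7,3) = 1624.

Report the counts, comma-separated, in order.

[8] T[8,1]:7*720+0=5040 · T[8,2]:7*1764+720=13068 · T[8,3]:7*1624+1764=13132
[9] T[9,1]:8*5040+0=40320 · T[9,2]:8*13068+5040=109584 · T[9,3]:8*13132+13068=118124
Read c(9,1) = 40320, c(9,2) = 109584, c(9,3) = 118124.

40320, 109584, 118124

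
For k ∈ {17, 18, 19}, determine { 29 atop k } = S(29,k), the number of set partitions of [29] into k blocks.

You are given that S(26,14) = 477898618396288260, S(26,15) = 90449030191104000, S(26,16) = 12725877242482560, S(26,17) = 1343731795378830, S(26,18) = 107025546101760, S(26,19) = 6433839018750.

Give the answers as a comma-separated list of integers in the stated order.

21818248085373723570, 2598531274376323650, 239332331869053150

row 27: T[27][15]=15·90449030191104000+477898618396288260=1834634071262848260  T[27][16]=16·12725877242482560+90449030191104000=294063066070824960  T[27][17]=17·1343731795378830+12725877242482560=35569317763922670  T[27][18]=18·107025546101760+1343731795378830=3270191625210510  T[27][19]=19·6433839018750+107025546101760=229268487458010
row 28: T[28][16]=16·294063066070824960+1834634071262848260=6539643128396047620  T[28][17]=17·35569317763922670+294063066070824960=898741468057510350  T[28][18]=18·3270191625210510+35569317763922670=94432767017711850  T[28][19]=19·229268487458010+3270191625210510=7626292886912700
row 29: T[29][17]=17·898741468057510350+6539643128396047620=21818248085373723570  T[29][18]=18·94432767017711850+898741468057510350=2598531274376323650  T[29][19]=19·7626292886912700+94432767017711850=239332331869053150
Read S(29,17) = 21818248085373723570, S(29,18) = 2598531274376323650, S(29,19) = 239332331869053150.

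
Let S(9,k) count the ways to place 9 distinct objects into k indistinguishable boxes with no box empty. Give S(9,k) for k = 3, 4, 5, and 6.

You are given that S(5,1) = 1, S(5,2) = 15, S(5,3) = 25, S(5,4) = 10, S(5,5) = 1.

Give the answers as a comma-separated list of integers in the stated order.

r6: T_6,1=1×1+0=1; T_6,2=2×15+1=31; T_6,3=3×25+15=90; T_6,4=4×10+25=65; T_6,5=5×1+10=15; T_6,6=6×0+1=1
r7: T_7,1=1×1+0=1; T_7,2=2×31+1=63; T_7,3=3×90+31=301; T_7,4=4×65+90=350; T_7,5=5×15+65=140; T_7,6=6×1+15=21
r8: T_8,2=2×63+1=127; T_8,3=3×301+63=966; T_8,4=4×350+301=1701; T_8,5=5×140+350=1050; T_8,6=6×21+140=266
r9: T_9,3=3×966+127=3025; T_9,4=4×1701+966=7770; T_9,5=5×1050+1701=6951; T_9,6=6×266+1050=2646
Read S(9,3) = 3025, S(9,4) = 7770, S(9,5) = 6951, S(9,6) = 2646.

3025, 7770, 6951, 2646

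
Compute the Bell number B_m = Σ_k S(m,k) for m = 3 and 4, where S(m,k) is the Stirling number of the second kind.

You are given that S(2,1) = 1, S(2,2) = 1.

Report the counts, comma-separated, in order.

[3] T[3,1]:1*1+0=1 · T[3,2]:2*1+1=3 · T[3,3]:3*0+1=1
[4] T[4,1]:1*1+0=1 · T[4,2]:2*3+1=7 · T[4,3]:3*1+3=6 · T[4,4]:4*0+1=1
B_3 = ΣS(3,k) = 1+3+1 = 5
B_4 = ΣS(4,k) = 1+7+6+1 = 15

5, 15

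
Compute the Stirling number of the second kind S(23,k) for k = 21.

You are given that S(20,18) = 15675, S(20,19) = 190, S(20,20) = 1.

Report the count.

28336

r21: T_21,19=19×190+15675=19285; T_21,20=20×1+190=210; T_21,21=21×0+1=1
r22: T_22,20=20×210+19285=23485; T_22,21=21×1+210=231
r23: T_23,21=21×231+23485=28336
Read S(23,21) = 28336.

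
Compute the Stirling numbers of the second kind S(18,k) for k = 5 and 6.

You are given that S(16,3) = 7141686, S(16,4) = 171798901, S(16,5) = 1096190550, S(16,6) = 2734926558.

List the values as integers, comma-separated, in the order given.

i=17: T(17,4)=7141686+4·171798901=694337290 | T(17,5)=171798901+5·1096190550=5652751651 | T(17,6)=1096190550+6·2734926558=17505749898
i=18: T(18,5)=694337290+5·5652751651=28958095545 | T(18,6)=5652751651+6·17505749898=110687251039
Read S(18,5) = 28958095545, S(18,6) = 110687251039.

28958095545, 110687251039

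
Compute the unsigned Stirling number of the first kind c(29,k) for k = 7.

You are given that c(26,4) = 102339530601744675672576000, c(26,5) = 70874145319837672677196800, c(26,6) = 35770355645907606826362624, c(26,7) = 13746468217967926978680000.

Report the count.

row 27: T[27][5]=26·70874145319837672677196800+102339530601744675672576000=1945067308917524165279692800  T[27][6]=26·35770355645907606826362624+70874145319837672677196800=1000903392113435450162625024  T[27][7]=26·13746468217967926978680000+35770355645907606826362624=393178529313073708272042624
row 28: T[28][6]=27·1000903392113435450162625024+1945067308917524165279692800=28969458895980281319670568448  T[28][7]=27·393178529313073708272042624+1000903392113435450162625024=11616723683566425573507775872
row 29: T[29][7]=28·11616723683566425573507775872+28969458895980281319670568448=354237722035840197377888292864
Read c(29,7) = 354237722035840197377888292864.

354237722035840197377888292864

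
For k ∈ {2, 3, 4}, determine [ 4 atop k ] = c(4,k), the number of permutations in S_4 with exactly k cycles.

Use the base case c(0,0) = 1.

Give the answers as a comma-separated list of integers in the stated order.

@1  (1,1):0·0+1→1
@2  (2,1):1·1+0→1, (2,2):0·1+1→1
@3  (3,1):1·2+0→2, (3,2):1·2+1→3, (3,3):0·2+1→1
@4  (4,2):3·3+2→11, (4,3):1·3+3→6, (4,4):0·3+1→1
Read c(4,2) = 11, c(4,3) = 6, c(4,4) = 1.

11, 6, 1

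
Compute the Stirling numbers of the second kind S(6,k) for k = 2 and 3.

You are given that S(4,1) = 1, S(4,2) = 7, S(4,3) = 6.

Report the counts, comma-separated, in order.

31, 90

[5] T[5,1]:1*1+0=1 · T[5,2]:2*7+1=15 · T[5,3]:3*6+7=25
[6] T[6,2]:2*15+1=31 · T[6,3]:3*25+15=90
Read S(6,2) = 31, S(6,3) = 90.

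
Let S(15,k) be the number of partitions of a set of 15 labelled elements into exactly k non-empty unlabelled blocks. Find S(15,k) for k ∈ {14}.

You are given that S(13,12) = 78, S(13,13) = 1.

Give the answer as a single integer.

[14] T[14,13]:13*1+78=91 · T[14,14]:14*0+1=1
[15] T[15,14]:14*1+91=105
Read S(15,14) = 105.

105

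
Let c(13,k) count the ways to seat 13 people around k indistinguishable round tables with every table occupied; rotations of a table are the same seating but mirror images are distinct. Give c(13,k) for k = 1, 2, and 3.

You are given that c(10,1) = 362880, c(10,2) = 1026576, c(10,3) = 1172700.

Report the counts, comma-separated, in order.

i=11: T(11,1)=0+10·362880=3628800 | T(11,2)=362880+10·1026576=10628640 | T(11,3)=1026576+10·1172700=12753576
i=12: T(12,1)=0+11·3628800=39916800 | T(12,2)=3628800+11·10628640=120543840 | T(12,3)=10628640+11·12753576=150917976
i=13: T(13,1)=0+12·39916800=479001600 | T(13,2)=39916800+12·120543840=1486442880 | T(13,3)=120543840+12·150917976=1931559552
Read c(13,1) = 479001600, c(13,2) = 1486442880, c(13,3) = 1931559552.

479001600, 1486442880, 1931559552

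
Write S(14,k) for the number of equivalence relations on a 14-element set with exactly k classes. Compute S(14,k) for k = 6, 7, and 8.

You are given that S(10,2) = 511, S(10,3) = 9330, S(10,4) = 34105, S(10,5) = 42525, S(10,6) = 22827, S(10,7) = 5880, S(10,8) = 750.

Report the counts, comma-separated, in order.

r11: T_11,3=3×9330+511=28501; T_11,4=4×34105+9330=145750; T_11,5=5×42525+34105=246730; T_11,6=6×22827+42525=179487; T_11,7=7×5880+22827=63987; T_11,8=8×750+5880=11880
r12: T_12,4=4×145750+28501=611501; T_12,5=5×246730+145750=1379400; T_12,6=6×179487+246730=1323652; T_12,7=7×63987+179487=627396; T_12,8=8×11880+63987=159027
r13: T_13,5=5×1379400+611501=7508501; T_13,6=6×1323652+1379400=9321312; T_13,7=7×627396+1323652=5715424; T_13,8=8×159027+627396=1899612
r14: T_14,6=6×9321312+7508501=63436373; T_14,7=7×5715424+9321312=49329280; T_14,8=8×1899612+5715424=20912320
Read S(14,6) = 63436373, S(14,7) = 49329280, S(14,8) = 20912320.

63436373, 49329280, 20912320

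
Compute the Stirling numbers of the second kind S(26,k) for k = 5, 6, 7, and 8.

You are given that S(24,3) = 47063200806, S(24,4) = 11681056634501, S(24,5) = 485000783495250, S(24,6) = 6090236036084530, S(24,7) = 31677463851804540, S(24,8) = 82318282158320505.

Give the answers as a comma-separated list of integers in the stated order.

12230196160292565, 224595186974125331, 1631853797991016600, 5749622251945664950

row 25: T[25][4]=4·11681056634501+47063200806=46771289738810  T[25][5]=5·485000783495250+11681056634501=2436684974110751  T[25][6]=6·6090236036084530+485000783495250=37026417000002430  T[25][7]=7·31677463851804540+6090236036084530=227832482998716310  T[25][8]=8·82318282158320505+31677463851804540=690223721118368580
row 26: T[26][5]=5·2436684974110751+46771289738810=12230196160292565  T[26][6]=6·37026417000002430+2436684974110751=224595186974125331  T[26][7]=7·227832482998716310+37026417000002430=1631853797991016600  T[26][8]=8·690223721118368580+227832482998716310=5749622251945664950
Read S(26,5) = 12230196160292565, S(26,6) = 224595186974125331, S(26,7) = 1631853797991016600, S(26,8) = 5749622251945664950.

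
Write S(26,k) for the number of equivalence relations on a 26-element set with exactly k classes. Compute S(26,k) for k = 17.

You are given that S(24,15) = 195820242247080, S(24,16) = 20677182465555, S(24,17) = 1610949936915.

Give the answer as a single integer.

i=25: T(25,16)=195820242247080+16·20677182465555=526655161695960 | T(25,17)=20677182465555+17·1610949936915=48063331393110
i=26: T(26,17)=526655161695960+17·48063331393110=1343731795378830
Read S(26,17) = 1343731795378830.

1343731795378830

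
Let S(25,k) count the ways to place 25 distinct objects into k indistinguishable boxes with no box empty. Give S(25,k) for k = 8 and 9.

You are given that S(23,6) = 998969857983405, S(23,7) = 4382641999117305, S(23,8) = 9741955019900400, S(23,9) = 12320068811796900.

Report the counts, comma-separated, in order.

690223721118368580, 1167921451092973005

i=24: T(24,7)=998969857983405+7·4382641999117305=31677463851804540 | T(24,8)=4382641999117305+8·9741955019900400=82318282158320505 | T(24,9)=9741955019900400+9·12320068811796900=120622574326072500
i=25: T(25,8)=31677463851804540+8·82318282158320505=690223721118368580 | T(25,9)=82318282158320505+9·120622574326072500=1167921451092973005
Read S(25,8) = 690223721118368580, S(25,9) = 1167921451092973005.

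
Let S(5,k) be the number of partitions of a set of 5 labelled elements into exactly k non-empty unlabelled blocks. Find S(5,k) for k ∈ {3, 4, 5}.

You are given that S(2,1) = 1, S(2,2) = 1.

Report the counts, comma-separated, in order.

25, 10, 1

i=3: T(3,1)=0+1·1=1 | T(3,2)=1+2·1=3 | T(3,3)=1+3·0=1
i=4: T(4,2)=1+2·3=7 | T(4,3)=3+3·1=6 | T(4,4)=1+4·0=1
i=5: T(5,3)=7+3·6=25 | T(5,4)=6+4·1=10 | T(5,5)=1+5·0=1
Read S(5,3) = 25, S(5,4) = 10, S(5,5) = 1.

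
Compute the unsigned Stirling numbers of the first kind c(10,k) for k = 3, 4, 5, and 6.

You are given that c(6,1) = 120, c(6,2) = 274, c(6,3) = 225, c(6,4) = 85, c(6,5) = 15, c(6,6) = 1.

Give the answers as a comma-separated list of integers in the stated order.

1172700, 723680, 269325, 63273

i=7: T(7,1)=0+6·120=720 | T(7,2)=120+6·274=1764 | T(7,3)=274+6·225=1624 | T(7,4)=225+6·85=735 | T(7,5)=85+6·15=175 | T(7,6)=15+6·1=21
i=8: T(8,1)=0+7·720=5040 | T(8,2)=720+7·1764=13068 | T(8,3)=1764+7·1624=13132 | T(8,4)=1624+7·735=6769 | T(8,5)=735+7·175=1960 | T(8,6)=175+7·21=322
i=9: T(9,2)=5040+8·13068=109584 | T(9,3)=13068+8·13132=118124 | T(9,4)=13132+8·6769=67284 | T(9,5)=6769+8·1960=22449 | T(9,6)=1960+8·322=4536
i=10: T(10,3)=109584+9·118124=1172700 | T(10,4)=118124+9·67284=723680 | T(10,5)=67284+9·22449=269325 | T(10,6)=22449+9·4536=63273
Read c(10,3) = 1172700, c(10,4) = 723680, c(10,5) = 269325, c(10,6) = 63273.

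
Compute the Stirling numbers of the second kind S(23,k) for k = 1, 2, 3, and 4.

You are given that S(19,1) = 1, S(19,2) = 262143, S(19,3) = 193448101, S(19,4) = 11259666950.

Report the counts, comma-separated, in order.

i=20: T(20,1)=0+1·1=1 | T(20,2)=1+2·262143=524287 | T(20,3)=262143+3·193448101=580606446 | T(20,4)=193448101+4·11259666950=45232115901
i=21: T(21,1)=0+1·1=1 | T(21,2)=1+2·524287=1048575 | T(21,3)=524287+3·580606446=1742343625 | T(21,4)=580606446+4·45232115901=181509070050
i=22: T(22,1)=0+1·1=1 | T(22,2)=1+2·1048575=2097151 | T(22,3)=1048575+3·1742343625=5228079450 | T(22,4)=1742343625+4·181509070050=727778623825
i=23: T(23,1)=0+1·1=1 | T(23,2)=1+2·2097151=4194303 | T(23,3)=2097151+3·5228079450=15686335501 | T(23,4)=5228079450+4·727778623825=2916342574750
Read S(23,1) = 1, S(23,2) = 4194303, S(23,3) = 15686335501, S(23,4) = 2916342574750.

1, 4194303, 15686335501, 2916342574750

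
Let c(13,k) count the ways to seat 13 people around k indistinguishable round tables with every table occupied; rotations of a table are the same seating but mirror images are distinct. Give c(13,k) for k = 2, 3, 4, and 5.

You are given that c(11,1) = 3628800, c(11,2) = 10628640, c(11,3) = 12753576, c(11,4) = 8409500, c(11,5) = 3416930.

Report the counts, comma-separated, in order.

1486442880, 1931559552, 1414014888, 657206836

row 12: T[12][1]=11·3628800+0=39916800  T[12][2]=11·10628640+3628800=120543840  T[12][3]=11·12753576+10628640=150917976  T[12][4]=11·8409500+12753576=105258076  T[12][5]=11·3416930+8409500=45995730
row 13: T[13][2]=12·120543840+39916800=1486442880  T[13][3]=12·150917976+120543840=1931559552  T[13][4]=12·105258076+150917976=1414014888  T[13][5]=12·45995730+105258076=657206836
Read c(13,2) = 1486442880, c(13,3) = 1931559552, c(13,4) = 1414014888, c(13,5) = 657206836.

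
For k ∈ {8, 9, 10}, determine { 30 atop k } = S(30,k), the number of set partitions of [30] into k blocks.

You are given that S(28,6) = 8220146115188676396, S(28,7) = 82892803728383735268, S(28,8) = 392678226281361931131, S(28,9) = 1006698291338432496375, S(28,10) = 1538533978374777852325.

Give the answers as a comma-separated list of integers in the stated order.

@29  (29,7):82892803728383735268·7+8220146115188676396→588469772213874823272, (29,8):392678226281361931131·8+82892803728383735268→3224318613979279184316, (29,9):1006698291338432496375·9+392678226281361931131→9452962848327254398506, (29,10):1538533978374777852325·10+1006698291338432496375→16392038075086211019625
@30  (30,8):3224318613979279184316·8+588469772213874823272→26383018684048108297800, (30,9):9452962848327254398506·9+3224318613979279184316→88300984248924568770870, (30,10):16392038075086211019625·10+9452962848327254398506→173373343599189364594756
Read S(30,8) = 26383018684048108297800, S(30,9) = 88300984248924568770870, S(30,10) = 173373343599189364594756.

26383018684048108297800, 88300984248924568770870, 173373343599189364594756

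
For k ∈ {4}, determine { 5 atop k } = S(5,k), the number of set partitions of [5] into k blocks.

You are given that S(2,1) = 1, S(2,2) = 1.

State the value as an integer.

10

i=3: T(3,2)=1+2·1=3 | T(3,3)=1+3·0=1
i=4: T(4,3)=3+3·1=6 | T(4,4)=1+4·0=1
i=5: T(5,4)=6+4·1=10
Read S(5,4) = 10.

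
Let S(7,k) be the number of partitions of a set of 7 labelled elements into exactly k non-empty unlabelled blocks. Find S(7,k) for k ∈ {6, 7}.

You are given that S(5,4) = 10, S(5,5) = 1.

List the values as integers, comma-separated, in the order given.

21, 1

i=6: T(6,5)=10+5·1=15 | T(6,6)=1+6·0=1
i=7: T(7,6)=15+6·1=21 | T(7,7)=1+7·0=1
Read S(7,6) = 21, S(7,7) = 1.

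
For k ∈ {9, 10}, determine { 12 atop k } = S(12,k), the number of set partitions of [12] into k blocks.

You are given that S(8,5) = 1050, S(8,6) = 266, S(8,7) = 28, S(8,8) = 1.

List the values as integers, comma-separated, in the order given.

22275, 1705

@9  (9,6):266·6+1050→2646, (9,7):28·7+266→462, (9,8):1·8+28→36, (9,9):0·9+1→1
@10  (10,7):462·7+2646→5880, (10,8):36·8+462→750, (10,9):1·9+36→45, (10,10):0·10+1→1
@11  (11,8):750·8+5880→11880, (11,9):45·9+750→1155, (11,10):1·10+45→55
@12  (12,9):1155·9+11880→22275, (12,10):55·10+1155→1705
Read S(12,9) = 22275, S(12,10) = 1705.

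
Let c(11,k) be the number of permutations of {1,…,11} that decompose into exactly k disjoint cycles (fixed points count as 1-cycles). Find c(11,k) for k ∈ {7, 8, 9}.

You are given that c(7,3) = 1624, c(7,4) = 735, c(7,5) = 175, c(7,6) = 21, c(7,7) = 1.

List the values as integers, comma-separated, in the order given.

157773, 18150, 1320

r8: T_8,4=7×735+1624=6769; T_8,5=7×175+735=1960; T_8,6=7×21+175=322; T_8,7=7×1+21=28; T_8,8=7×0+1=1
r9: T_9,5=8×1960+6769=22449; T_9,6=8×322+1960=4536; T_9,7=8×28+322=546; T_9,8=8×1+28=36; T_9,9=8×0+1=1
r10: T_10,6=9×4536+22449=63273; T_10,7=9×546+4536=9450; T_10,8=9×36+546=870; T_10,9=9×1+36=45
r11: T_11,7=10×9450+63273=157773; T_11,8=10×870+9450=18150; T_11,9=10×45+870=1320
Read c(11,7) = 157773, c(11,8) = 18150, c(11,9) = 1320.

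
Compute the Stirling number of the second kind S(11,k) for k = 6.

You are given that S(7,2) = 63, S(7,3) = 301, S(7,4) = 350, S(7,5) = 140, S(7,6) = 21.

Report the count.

179487

[8] T[8,3]:3*301+63=966 · T[8,4]:4*350+301=1701 · T[8,5]:5*140+350=1050 · T[8,6]:6*21+140=266
[9] T[9,4]:4*1701+966=7770 · T[9,5]:5*1050+1701=6951 · T[9,6]:6*266+1050=2646
[10] T[10,5]:5*6951+7770=42525 · T[10,6]:6*2646+6951=22827
[11] T[11,6]:6*22827+42525=179487
Read S(11,6) = 179487.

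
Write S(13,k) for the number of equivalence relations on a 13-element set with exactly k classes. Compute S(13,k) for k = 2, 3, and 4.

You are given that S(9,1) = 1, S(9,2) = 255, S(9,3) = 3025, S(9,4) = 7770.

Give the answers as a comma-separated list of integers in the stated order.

row 10: T[10][1]=1·1+0=1  T[10][2]=2·255+1=511  T[10][3]=3·3025+255=9330  T[10][4]=4·7770+3025=34105
row 11: T[11][1]=1·1+0=1  T[11][2]=2·511+1=1023  T[11][3]=3·9330+511=28501  T[11][4]=4·34105+9330=145750
row 12: T[12][1]=1·1+0=1  T[12][2]=2·1023+1=2047  T[12][3]=3·28501+1023=86526  T[12][4]=4·145750+28501=611501
row 13: T[13][2]=2·2047+1=4095  T[13][3]=3·86526+2047=261625  T[13][4]=4·611501+86526=2532530
Read S(13,2) = 4095, S(13,3) = 261625, S(13,4) = 2532530.

4095, 261625, 2532530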